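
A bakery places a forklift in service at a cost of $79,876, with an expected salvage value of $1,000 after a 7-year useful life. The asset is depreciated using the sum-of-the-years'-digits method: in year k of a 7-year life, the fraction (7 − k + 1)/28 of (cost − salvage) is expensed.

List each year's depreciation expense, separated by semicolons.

$19,719; $16,902; $14,085; $11,268; $8,451; $5,634; $2,817

Depreciable base = $79,876 − $1,000 = $78,876.
Sum of the years' digits = 7+6+5+4+3+2+1 = 28.
Year 1: $78,876 × 7/28 = $19,719. Book value $60,157.
Year 2: $78,876 × 6/28 = $16,902. Book value $43,255.
Year 3: $78,876 × 5/28 = $14,085. Book value $29,170.
Year 4: $78,876 × 4/28 = $11,268. Book value $17,902.
Year 5: $78,876 × 3/28 = $8,451. Book value $9,451.
Year 6: $78,876 × 2/28 = $5,634. Book value $3,817.
Year 7: $78,876 × 1/28 = $2,817. Book value $1,000.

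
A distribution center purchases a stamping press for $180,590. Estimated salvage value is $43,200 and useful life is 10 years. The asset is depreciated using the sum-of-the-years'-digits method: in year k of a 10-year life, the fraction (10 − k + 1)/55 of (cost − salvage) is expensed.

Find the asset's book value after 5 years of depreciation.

Depreciable base = $180,590 − $43,200 = $137,390.
Sum of the years' digits = 10+9+8+7+6+5+4+3+2+1 = 55.
Year 1: $137,390 × 10/55 = $24,980. Book value $155,610.
Year 2: $137,390 × 9/55 = $22,482. Book value $133,128.
Year 3: $137,390 × 8/55 = $19,984. Book value $113,144.
Year 4: $137,390 × 7/55 = $17,486. Book value $95,658.
Year 5: $137,390 × 6/55 = $14,988. Book value $80,670.

$80,670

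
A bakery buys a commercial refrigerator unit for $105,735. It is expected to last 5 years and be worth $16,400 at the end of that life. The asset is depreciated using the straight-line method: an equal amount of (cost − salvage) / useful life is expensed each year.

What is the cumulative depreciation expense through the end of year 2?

Depreciable base = $105,735 − $16,400 = $89,335.
Annual expense = $89,335 / 5 = $17,867.
End of year 1: book value $87,868.
End of year 2: book value $70,001.
Accumulated through year 2 = $105,735 − $70,001 = $35,734.

$35,734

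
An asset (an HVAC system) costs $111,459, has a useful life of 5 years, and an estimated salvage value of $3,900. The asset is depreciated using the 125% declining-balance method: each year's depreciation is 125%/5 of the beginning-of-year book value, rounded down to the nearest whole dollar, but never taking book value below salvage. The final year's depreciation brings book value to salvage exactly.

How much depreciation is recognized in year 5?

$31,368

Depreciable base = $111,459 − $3,900 = $107,559.
Year 1: ⌊$111,459 × 125%/5⌋ = $27,864. Book value $83,595.
Year 2: ⌊$83,595 × 125%/5⌋ = $20,898. Book value $62,697.
Year 3: ⌊$62,697 × 125%/5⌋ = $15,674. Book value $47,023.
Year 4: ⌊$47,023 × 125%/5⌋ = $11,755. Book value $35,268.
Year 5 (final): $35,268 − $3,900 = $31,368. Book value $3,900.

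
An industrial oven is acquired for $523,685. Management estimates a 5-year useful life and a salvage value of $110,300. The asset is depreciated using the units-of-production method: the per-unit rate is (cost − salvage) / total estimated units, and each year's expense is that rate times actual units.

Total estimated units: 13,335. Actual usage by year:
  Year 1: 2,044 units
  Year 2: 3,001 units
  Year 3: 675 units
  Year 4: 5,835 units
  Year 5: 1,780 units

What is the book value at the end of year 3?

Depreciable base = $523,685 − $110,300 = $413,385.
Rate = $413,385 / 13,335 units = $31 per unit.
Year 1: 2,044 × $31 = $63,364. Book value $460,321.
Year 2: 3,001 × $31 = $93,031. Book value $367,290.
Year 3: 675 × $31 = $20,925. Book value $346,365.

$346,365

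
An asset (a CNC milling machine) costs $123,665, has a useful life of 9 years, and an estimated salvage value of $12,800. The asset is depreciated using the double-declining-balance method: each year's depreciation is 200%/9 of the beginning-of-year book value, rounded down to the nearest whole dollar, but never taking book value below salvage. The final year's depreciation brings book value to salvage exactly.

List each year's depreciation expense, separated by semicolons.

$27,481; $21,374; $16,624; $12,930; $10,056; $7,822; $6,084; $4,732; $3,762

Depreciable base = $123,665 − $12,800 = $110,865.
Year 1: ⌊$123,665 × 200%/9⌋ = $27,481. Book value $96,184.
Year 2: ⌊$96,184 × 200%/9⌋ = $21,374. Book value $74,810.
Year 3: ⌊$74,810 × 200%/9⌋ = $16,624. Book value $58,186.
Year 4: ⌊$58,186 × 200%/9⌋ = $12,930. Book value $45,256.
Year 5: ⌊$45,256 × 200%/9⌋ = $10,056. Book value $35,200.
Year 6: ⌊$35,200 × 200%/9⌋ = $7,822. Book value $27,378.
Year 7: ⌊$27,378 × 200%/9⌋ = $6,084. Book value $21,294.
Year 8: ⌊$21,294 × 200%/9⌋ = $4,732. Book value $16,562.
Year 9 (final): $16,562 − $12,800 = $3,762. Book value $12,800.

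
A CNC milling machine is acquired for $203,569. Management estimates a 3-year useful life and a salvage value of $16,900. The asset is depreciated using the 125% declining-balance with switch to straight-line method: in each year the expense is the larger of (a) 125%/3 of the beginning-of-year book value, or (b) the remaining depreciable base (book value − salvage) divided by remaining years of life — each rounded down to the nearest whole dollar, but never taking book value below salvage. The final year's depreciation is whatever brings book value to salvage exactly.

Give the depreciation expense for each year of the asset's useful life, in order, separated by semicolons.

$84,820; $50,924; $50,925

Depreciable base = $203,569 − $16,900 = $186,669.
Year 1: DB = ⌊$203,569 × 125%/3⌋ = $84,820; SL = ⌊$186,669/3⌋ = $62,223 → take DB $84,820. Book value $118,749.
Year 2: DB = ⌊$118,749 × 125%/3⌋ = $49,478; SL = ⌊$101,849/2⌋ = $50,924 → take SL $50,924. Book value $67,825.
Year 3 (final): $67,825 − $16,900 = $50,925. Book value $16,900.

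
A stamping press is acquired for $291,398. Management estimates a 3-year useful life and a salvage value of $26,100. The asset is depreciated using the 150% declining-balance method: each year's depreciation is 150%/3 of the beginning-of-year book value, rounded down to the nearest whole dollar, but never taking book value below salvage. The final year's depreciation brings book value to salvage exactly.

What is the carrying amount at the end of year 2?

$72,850

Depreciable base = $291,398 − $26,100 = $265,298.
Year 1: ⌊$291,398 × 150%/3⌋ = $145,699. Book value $145,699.
Year 2: ⌊$145,699 × 150%/3⌋ = $72,849. Book value $72,850.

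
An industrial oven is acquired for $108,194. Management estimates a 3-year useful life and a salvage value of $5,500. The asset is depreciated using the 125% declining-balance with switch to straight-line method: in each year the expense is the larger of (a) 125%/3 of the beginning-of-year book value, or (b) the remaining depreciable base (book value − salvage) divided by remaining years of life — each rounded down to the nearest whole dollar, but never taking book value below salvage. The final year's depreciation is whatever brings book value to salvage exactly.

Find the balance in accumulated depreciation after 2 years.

$73,887

Depreciable base = $108,194 − $5,500 = $102,694.
Year 1: DB = ⌊$108,194 × 125%/3⌋ = $45,080; SL = ⌊$102,694/3⌋ = $34,231 → take DB $45,080. Book value $63,114.
Year 2: DB = ⌊$63,114 × 125%/3⌋ = $26,297; SL = ⌊$57,614/2⌋ = $28,807 → take SL $28,807. Book value $34,307.
Accumulated through year 2 = $108,194 − $34,307 = $73,887.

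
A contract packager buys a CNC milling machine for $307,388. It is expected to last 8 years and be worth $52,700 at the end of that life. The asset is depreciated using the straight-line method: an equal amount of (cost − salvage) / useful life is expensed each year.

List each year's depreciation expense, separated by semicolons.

Depreciable base = $307,388 − $52,700 = $254,688.
Annual expense = $254,688 / 8 = $31,836.
End of year 1: book value $275,552.
End of year 2: book value $243,716.
End of year 3: book value $211,880.
End of year 4: book value $180,044.
End of year 5: book value $148,208.
End of year 6: book value $116,372.
End of year 7: book value $84,536.
End of year 8: book value $52,700.

$31,836; $31,836; $31,836; $31,836; $31,836; $31,836; $31,836; $31,836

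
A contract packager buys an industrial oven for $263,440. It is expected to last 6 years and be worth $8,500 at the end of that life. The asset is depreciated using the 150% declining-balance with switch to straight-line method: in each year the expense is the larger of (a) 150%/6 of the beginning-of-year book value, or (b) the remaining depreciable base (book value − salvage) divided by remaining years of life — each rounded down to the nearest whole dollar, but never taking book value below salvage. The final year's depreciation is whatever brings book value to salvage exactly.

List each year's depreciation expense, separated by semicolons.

Depreciable base = $263,440 − $8,500 = $254,940.
Year 1: DB = ⌊$263,440 × 150%/6⌋ = $65,860; SL = ⌊$254,940/6⌋ = $42,490 → take DB $65,860. Book value $197,580.
Year 2: DB = ⌊$197,580 × 150%/6⌋ = $49,395; SL = ⌊$189,080/5⌋ = $37,816 → take DB $49,395. Book value $148,185.
Year 3: DB = ⌊$148,185 × 150%/6⌋ = $37,046; SL = ⌊$139,685/4⌋ = $34,921 → take DB $37,046. Book value $111,139.
Year 4: DB = ⌊$111,139 × 150%/6⌋ = $27,784; SL = ⌊$102,639/3⌋ = $34,213 → take SL $34,213. Book value $76,926.
Year 5: DB = ⌊$76,926 × 150%/6⌋ = $19,231; SL = ⌊$68,426/2⌋ = $34,213 → take SL $34,213. Book value $42,713.
Year 6 (final): $42,713 − $8,500 = $34,213. Book value $8,500.

$65,860; $49,395; $37,046; $34,213; $34,213; $34,213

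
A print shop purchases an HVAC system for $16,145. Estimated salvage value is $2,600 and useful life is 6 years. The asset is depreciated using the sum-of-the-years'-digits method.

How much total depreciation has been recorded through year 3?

Depreciable base = $16,145 − $2,600 = $13,545.
Sum of the years' digits = 6+5+4+3+2+1 = 21.
Year 1: $13,545 × 6/21 = $3,870. Book value $12,275.
Year 2: $13,545 × 5/21 = $3,225. Book value $9,050.
Year 3: $13,545 × 4/21 = $2,580. Book value $6,470.
Accumulated through year 3 = $16,145 − $6,470 = $9,675.

$9,675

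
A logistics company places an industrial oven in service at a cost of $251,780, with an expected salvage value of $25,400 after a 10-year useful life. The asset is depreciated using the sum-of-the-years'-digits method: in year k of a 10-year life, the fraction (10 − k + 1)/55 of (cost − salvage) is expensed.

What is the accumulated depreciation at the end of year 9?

Depreciable base = $251,780 − $25,400 = $226,380.
Sum of the years' digits = 10+9+8+7+6+5+4+3+2+1 = 55.
Year 1: $226,380 × 10/55 = $41,160. Book value $210,620.
Year 2: $226,380 × 9/55 = $37,044. Book value $173,576.
Year 3: $226,380 × 8/55 = $32,928. Book value $140,648.
Year 4: $226,380 × 7/55 = $28,812. Book value $111,836.
Year 5: $226,380 × 6/55 = $24,696. Book value $87,140.
Year 6: $226,380 × 5/55 = $20,580. Book value $66,560.
Year 7: $226,380 × 4/55 = $16,464. Book value $50,096.
Year 8: $226,380 × 3/55 = $12,348. Book value $37,748.
Year 9: $226,380 × 2/55 = $8,232. Book value $29,516.
Accumulated through year 9 = $251,780 − $29,516 = $222,264.

$222,264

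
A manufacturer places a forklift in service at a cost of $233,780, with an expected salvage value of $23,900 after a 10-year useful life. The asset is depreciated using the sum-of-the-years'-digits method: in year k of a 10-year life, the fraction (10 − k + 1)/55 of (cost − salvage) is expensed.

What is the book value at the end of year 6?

Depreciable base = $233,780 − $23,900 = $209,880.
Sum of the years' digits = 10+9+8+7+6+5+4+3+2+1 = 55.
Year 1: $209,880 × 10/55 = $38,160. Book value $195,620.
Year 2: $209,880 × 9/55 = $34,344. Book value $161,276.
Year 3: $209,880 × 8/55 = $30,528. Book value $130,748.
Year 4: $209,880 × 7/55 = $26,712. Book value $104,036.
Year 5: $209,880 × 6/55 = $22,896. Book value $81,140.
Year 6: $209,880 × 5/55 = $19,080. Book value $62,060.

$62,060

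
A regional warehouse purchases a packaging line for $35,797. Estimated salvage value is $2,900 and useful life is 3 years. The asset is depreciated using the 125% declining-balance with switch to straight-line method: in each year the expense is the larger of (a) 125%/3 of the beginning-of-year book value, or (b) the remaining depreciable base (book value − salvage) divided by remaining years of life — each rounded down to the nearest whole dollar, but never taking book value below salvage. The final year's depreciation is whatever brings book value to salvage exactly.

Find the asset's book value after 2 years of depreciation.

$11,891

Depreciable base = $35,797 − $2,900 = $32,897.
Year 1: DB = ⌊$35,797 × 125%/3⌋ = $14,915; SL = ⌊$32,897/3⌋ = $10,965 → take DB $14,915. Book value $20,882.
Year 2: DB = ⌊$20,882 × 125%/3⌋ = $8,700; SL = ⌊$17,982/2⌋ = $8,991 → take SL $8,991. Book value $11,891.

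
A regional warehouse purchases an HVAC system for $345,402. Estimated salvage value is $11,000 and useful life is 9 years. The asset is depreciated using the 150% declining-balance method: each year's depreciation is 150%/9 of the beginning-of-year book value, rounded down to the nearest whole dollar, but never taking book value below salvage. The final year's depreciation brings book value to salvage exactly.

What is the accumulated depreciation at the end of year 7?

$249,006

Depreciable base = $345,402 − $11,000 = $334,402.
Year 1: ⌊$345,402 × 150%/9⌋ = $57,567. Book value $287,835.
Year 2: ⌊$287,835 × 150%/9⌋ = $47,972. Book value $239,863.
Year 3: ⌊$239,863 × 150%/9⌋ = $39,977. Book value $199,886.
Year 4: ⌊$199,886 × 150%/9⌋ = $33,314. Book value $166,572.
Year 5: ⌊$166,572 × 150%/9⌋ = $27,762. Book value $138,810.
Year 6: ⌊$138,810 × 150%/9⌋ = $23,135. Book value $115,675.
Year 7: ⌊$115,675 × 150%/9⌋ = $19,279. Book value $96,396.
Accumulated through year 7 = $345,402 − $96,396 = $249,006.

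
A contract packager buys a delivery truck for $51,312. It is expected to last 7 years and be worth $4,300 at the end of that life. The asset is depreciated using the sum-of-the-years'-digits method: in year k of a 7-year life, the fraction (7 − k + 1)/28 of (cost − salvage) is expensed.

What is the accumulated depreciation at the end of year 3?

$30,222

Depreciable base = $51,312 − $4,300 = $47,012.
Sum of the years' digits = 7+6+5+4+3+2+1 = 28.
Year 1: $47,012 × 7/28 = $11,753. Book value $39,559.
Year 2: $47,012 × 6/28 = $10,074. Book value $29,485.
Year 3: $47,012 × 5/28 = $8,395. Book value $21,090.
Accumulated through year 3 = $51,312 − $21,090 = $30,222.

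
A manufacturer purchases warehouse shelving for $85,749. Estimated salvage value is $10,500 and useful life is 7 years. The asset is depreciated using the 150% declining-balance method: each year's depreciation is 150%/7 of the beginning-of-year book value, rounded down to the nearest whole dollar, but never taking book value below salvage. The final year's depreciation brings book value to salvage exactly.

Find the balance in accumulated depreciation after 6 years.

Depreciable base = $85,749 − $10,500 = $75,249.
Year 1: ⌊$85,749 × 150%/7⌋ = $18,374. Book value $67,375.
Year 2: ⌊$67,375 × 150%/7⌋ = $14,437. Book value $52,938.
Year 3: ⌊$52,938 × 150%/7⌋ = $11,343. Book value $41,595.
Year 4: ⌊$41,595 × 150%/7⌋ = $8,913. Book value $32,682.
Year 5: ⌊$32,682 × 150%/7⌋ = $7,003. Book value $25,679.
Year 6: ⌊$25,679 × 150%/7⌋ = $5,502. Book value $20,177.
Accumulated through year 6 = $85,749 − $20,177 = $65,572.

$65,572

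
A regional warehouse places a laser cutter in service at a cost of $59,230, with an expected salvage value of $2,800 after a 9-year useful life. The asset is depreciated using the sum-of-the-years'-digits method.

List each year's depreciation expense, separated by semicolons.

$11,286; $10,032; $8,778; $7,524; $6,270; $5,016; $3,762; $2,508; $1,254

Depreciable base = $59,230 − $2,800 = $56,430.
Sum of the years' digits = 9+8+7+6+5+4+3+2+1 = 45.
Year 1: $56,430 × 9/45 = $11,286. Book value $47,944.
Year 2: $56,430 × 8/45 = $10,032. Book value $37,912.
Year 3: $56,430 × 7/45 = $8,778. Book value $29,134.
Year 4: $56,430 × 6/45 = $7,524. Book value $21,610.
Year 5: $56,430 × 5/45 = $6,270. Book value $15,340.
Year 6: $56,430 × 4/45 = $5,016. Book value $10,324.
Year 7: $56,430 × 3/45 = $3,762. Book value $6,562.
Year 8: $56,430 × 2/45 = $2,508. Book value $4,054.
Year 9: $56,430 × 1/45 = $1,254. Book value $2,800.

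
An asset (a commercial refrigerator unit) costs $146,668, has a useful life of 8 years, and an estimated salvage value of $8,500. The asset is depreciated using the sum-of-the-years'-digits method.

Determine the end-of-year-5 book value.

$31,528

Depreciable base = $146,668 − $8,500 = $138,168.
Sum of the years' digits = 8+7+6+5+4+3+2+1 = 36.
Year 1: $138,168 × 8/36 = $30,704. Book value $115,964.
Year 2: $138,168 × 7/36 = $26,866. Book value $89,098.
Year 3: $138,168 × 6/36 = $23,028. Book value $66,070.
Year 4: $138,168 × 5/36 = $19,190. Book value $46,880.
Year 5: $138,168 × 4/36 = $15,352. Book value $31,528.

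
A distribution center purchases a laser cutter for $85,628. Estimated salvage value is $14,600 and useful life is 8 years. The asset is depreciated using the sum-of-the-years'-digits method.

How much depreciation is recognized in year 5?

Depreciable base = $85,628 − $14,600 = $71,028.
Sum of the years' digits = 8+7+6+5+4+3+2+1 = 36.
Year 1: $71,028 × 8/36 = $15,784. Book value $69,844.
Year 2: $71,028 × 7/36 = $13,811. Book value $56,033.
Year 3: $71,028 × 6/36 = $11,838. Book value $44,195.
Year 4: $71,028 × 5/36 = $9,865. Book value $34,330.
Year 5: $71,028 × 4/36 = $7,892. Book value $26,438.

$7,892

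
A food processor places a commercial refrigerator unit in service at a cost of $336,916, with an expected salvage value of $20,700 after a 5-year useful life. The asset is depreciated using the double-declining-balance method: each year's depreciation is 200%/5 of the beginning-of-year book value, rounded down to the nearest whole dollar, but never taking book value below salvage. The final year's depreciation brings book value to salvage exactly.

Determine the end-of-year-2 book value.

Depreciable base = $336,916 − $20,700 = $316,216.
Year 1: ⌊$336,916 × 200%/5⌋ = $134,766. Book value $202,150.
Year 2: ⌊$202,150 × 200%/5⌋ = $80,860. Book value $121,290.

$121,290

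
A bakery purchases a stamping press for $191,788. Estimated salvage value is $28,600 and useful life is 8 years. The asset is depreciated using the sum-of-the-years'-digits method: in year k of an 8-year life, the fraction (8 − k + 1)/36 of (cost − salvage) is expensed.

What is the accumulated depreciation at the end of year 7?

Depreciable base = $191,788 − $28,600 = $163,188.
Sum of the years' digits = 8+7+6+5+4+3+2+1 = 36.
Year 1: $163,188 × 8/36 = $36,264. Book value $155,524.
Year 2: $163,188 × 7/36 = $31,731. Book value $123,793.
Year 3: $163,188 × 6/36 = $27,198. Book value $96,595.
Year 4: $163,188 × 5/36 = $22,665. Book value $73,930.
Year 5: $163,188 × 4/36 = $18,132. Book value $55,798.
Year 6: $163,188 × 3/36 = $13,599. Book value $42,199.
Year 7: $163,188 × 2/36 = $9,066. Book value $33,133.
Accumulated through year 7 = $191,788 − $33,133 = $158,655.

$158,655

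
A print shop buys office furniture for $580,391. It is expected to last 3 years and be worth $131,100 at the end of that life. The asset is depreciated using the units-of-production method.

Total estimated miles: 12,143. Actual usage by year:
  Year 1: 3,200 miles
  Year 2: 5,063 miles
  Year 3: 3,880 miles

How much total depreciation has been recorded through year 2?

Depreciable base = $580,391 − $131,100 = $449,291.
Rate = $449,291 / 12,143 miles = $37 per mile.
Year 1: 3,200 × $37 = $118,400. Book value $461,991.
Year 2: 5,063 × $37 = $187,331. Book value $274,660.
Accumulated through year 2 = $580,391 − $274,660 = $305,731.

$305,731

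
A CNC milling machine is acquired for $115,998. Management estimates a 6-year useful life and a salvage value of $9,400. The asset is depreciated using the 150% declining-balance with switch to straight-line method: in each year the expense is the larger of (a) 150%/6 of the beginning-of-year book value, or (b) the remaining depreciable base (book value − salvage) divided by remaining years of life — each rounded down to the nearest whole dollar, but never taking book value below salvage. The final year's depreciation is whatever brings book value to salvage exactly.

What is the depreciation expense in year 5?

Depreciable base = $115,998 − $9,400 = $106,598.
Year 1: DB = ⌊$115,998 × 150%/6⌋ = $28,999; SL = ⌊$106,598/6⌋ = $17,766 → take DB $28,999. Book value $86,999.
Year 2: DB = ⌊$86,999 × 150%/6⌋ = $21,749; SL = ⌊$77,599/5⌋ = $15,519 → take DB $21,749. Book value $65,250.
Year 3: DB = ⌊$65,250 × 150%/6⌋ = $16,312; SL = ⌊$55,850/4⌋ = $13,962 → take DB $16,312. Book value $48,938.
Year 4: DB = ⌊$48,938 × 150%/6⌋ = $12,234; SL = ⌊$39,538/3⌋ = $13,179 → take SL $13,179. Book value $35,759.
Year 5: DB = ⌊$35,759 × 150%/6⌋ = $8,939; SL = ⌊$26,359/2⌋ = $13,179 → take SL $13,179. Book value $22,580.

$13,179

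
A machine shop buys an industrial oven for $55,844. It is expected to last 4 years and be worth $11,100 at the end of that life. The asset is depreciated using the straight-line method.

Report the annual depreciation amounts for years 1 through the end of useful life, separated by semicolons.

$11,186; $11,186; $11,186; $11,186

Depreciable base = $55,844 − $11,100 = $44,744.
Annual expense = $44,744 / 4 = $11,186.
End of year 1: book value $44,658.
End of year 2: book value $33,472.
End of year 3: book value $22,286.
End of year 4: book value $11,100.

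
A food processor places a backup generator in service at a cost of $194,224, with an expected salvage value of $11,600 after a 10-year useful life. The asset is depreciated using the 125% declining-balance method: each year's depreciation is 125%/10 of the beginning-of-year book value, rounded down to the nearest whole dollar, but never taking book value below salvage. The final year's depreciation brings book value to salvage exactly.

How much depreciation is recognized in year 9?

$8,342

Depreciable base = $194,224 − $11,600 = $182,624.
Year 1: ⌊$194,224 × 125%/10⌋ = $24,278. Book value $169,946.
Year 2: ⌊$169,946 × 125%/10⌋ = $21,243. Book value $148,703.
Year 3: ⌊$148,703 × 125%/10⌋ = $18,587. Book value $130,116.
Year 4: ⌊$130,116 × 125%/10⌋ = $16,264. Book value $113,852.
Year 5: ⌊$113,852 × 125%/10⌋ = $14,231. Book value $99,621.
Year 6: ⌊$99,621 × 125%/10⌋ = $12,452. Book value $87,169.
Year 7: ⌊$87,169 × 125%/10⌋ = $10,896. Book value $76,273.
Year 8: ⌊$76,273 × 125%/10⌋ = $9,534. Book value $66,739.
Year 9: ⌊$66,739 × 125%/10⌋ = $8,342. Book value $58,397.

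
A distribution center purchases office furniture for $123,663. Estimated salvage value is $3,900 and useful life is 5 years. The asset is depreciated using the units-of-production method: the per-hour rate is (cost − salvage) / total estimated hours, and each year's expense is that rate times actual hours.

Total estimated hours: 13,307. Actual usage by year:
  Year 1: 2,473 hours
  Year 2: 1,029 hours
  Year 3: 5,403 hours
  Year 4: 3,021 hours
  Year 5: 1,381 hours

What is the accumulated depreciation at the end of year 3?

Depreciable base = $123,663 − $3,900 = $119,763.
Rate = $119,763 / 13,307 hours = $9 per hour.
Year 1: 2,473 × $9 = $22,257. Book value $101,406.
Year 2: 1,029 × $9 = $9,261. Book value $92,145.
Year 3: 5,403 × $9 = $48,627. Book value $43,518.
Accumulated through year 3 = $123,663 − $43,518 = $80,145.

$80,145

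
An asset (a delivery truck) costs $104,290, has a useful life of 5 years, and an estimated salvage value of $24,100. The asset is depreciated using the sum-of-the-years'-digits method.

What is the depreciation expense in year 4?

$10,692

Depreciable base = $104,290 − $24,100 = $80,190.
Sum of the years' digits = 5+4+3+2+1 = 15.
Year 1: $80,190 × 5/15 = $26,730. Book value $77,560.
Year 2: $80,190 × 4/15 = $21,384. Book value $56,176.
Year 3: $80,190 × 3/15 = $16,038. Book value $40,138.
Year 4: $80,190 × 2/15 = $10,692. Book value $29,446.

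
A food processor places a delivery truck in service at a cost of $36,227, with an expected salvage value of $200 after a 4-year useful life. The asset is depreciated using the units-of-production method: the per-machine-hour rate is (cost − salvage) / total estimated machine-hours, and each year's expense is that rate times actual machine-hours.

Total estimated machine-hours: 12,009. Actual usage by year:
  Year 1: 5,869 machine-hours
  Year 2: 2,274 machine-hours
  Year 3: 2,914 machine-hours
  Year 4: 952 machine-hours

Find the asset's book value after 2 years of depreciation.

$11,798

Depreciable base = $36,227 − $200 = $36,027.
Rate = $36,027 / 12,009 machine-hours = $3 per machine-hour.
Year 1: 5,869 × $3 = $17,607. Book value $18,620.
Year 2: 2,274 × $3 = $6,822. Book value $11,798.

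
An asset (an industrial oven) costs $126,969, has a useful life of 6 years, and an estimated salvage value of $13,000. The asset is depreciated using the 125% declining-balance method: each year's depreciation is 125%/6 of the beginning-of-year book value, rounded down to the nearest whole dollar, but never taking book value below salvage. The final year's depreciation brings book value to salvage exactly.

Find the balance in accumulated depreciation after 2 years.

Depreciable base = $126,969 − $13,000 = $113,969.
Year 1: ⌊$126,969 × 125%/6⌋ = $26,451. Book value $100,518.
Year 2: ⌊$100,518 × 125%/6⌋ = $20,941. Book value $79,577.
Accumulated through year 2 = $126,969 − $79,577 = $47,392.

$47,392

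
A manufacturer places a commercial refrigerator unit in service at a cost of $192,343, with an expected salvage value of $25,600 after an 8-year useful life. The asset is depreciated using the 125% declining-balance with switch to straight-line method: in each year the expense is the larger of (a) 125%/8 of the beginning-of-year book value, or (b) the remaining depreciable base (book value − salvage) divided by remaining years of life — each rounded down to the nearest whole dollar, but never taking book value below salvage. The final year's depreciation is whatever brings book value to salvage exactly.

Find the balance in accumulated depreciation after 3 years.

Depreciable base = $192,343 − $25,600 = $166,743.
Year 1: DB = ⌊$192,343 × 125%/8⌋ = $30,053; SL = ⌊$166,743/8⌋ = $20,842 → take DB $30,053. Book value $162,290.
Year 2: DB = ⌊$162,290 × 125%/8⌋ = $25,357; SL = ⌊$136,690/7⌋ = $19,527 → take DB $25,357. Book value $136,933.
Year 3: DB = ⌊$136,933 × 125%/8⌋ = $21,395; SL = ⌊$111,333/6⌋ = $18,555 → take DB $21,395. Book value $115,538.
Accumulated through year 3 = $192,343 − $115,538 = $76,805.

$76,805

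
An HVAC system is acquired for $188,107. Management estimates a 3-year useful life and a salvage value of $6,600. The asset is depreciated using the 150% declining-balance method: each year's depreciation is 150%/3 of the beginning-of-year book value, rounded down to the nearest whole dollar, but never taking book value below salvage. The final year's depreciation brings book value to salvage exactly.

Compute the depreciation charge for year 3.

Depreciable base = $188,107 − $6,600 = $181,507.
Year 1: ⌊$188,107 × 150%/3⌋ = $94,053. Book value $94,054.
Year 2: ⌊$94,054 × 150%/3⌋ = $47,027. Book value $47,027.
Year 3 (final): $47,027 − $6,600 = $40,427. Book value $6,600.

$40,427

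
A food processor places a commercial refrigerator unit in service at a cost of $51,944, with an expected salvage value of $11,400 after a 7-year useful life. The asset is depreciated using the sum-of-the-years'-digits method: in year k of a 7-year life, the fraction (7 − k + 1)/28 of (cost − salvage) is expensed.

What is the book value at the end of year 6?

$12,848

Depreciable base = $51,944 − $11,400 = $40,544.
Sum of the years' digits = 7+6+5+4+3+2+1 = 28.
Year 1: $40,544 × 7/28 = $10,136. Book value $41,808.
Year 2: $40,544 × 6/28 = $8,688. Book value $33,120.
Year 3: $40,544 × 5/28 = $7,240. Book value $25,880.
Year 4: $40,544 × 4/28 = $5,792. Book value $20,088.
Year 5: $40,544 × 3/28 = $4,344. Book value $15,744.
Year 6: $40,544 × 2/28 = $2,896. Book value $12,848.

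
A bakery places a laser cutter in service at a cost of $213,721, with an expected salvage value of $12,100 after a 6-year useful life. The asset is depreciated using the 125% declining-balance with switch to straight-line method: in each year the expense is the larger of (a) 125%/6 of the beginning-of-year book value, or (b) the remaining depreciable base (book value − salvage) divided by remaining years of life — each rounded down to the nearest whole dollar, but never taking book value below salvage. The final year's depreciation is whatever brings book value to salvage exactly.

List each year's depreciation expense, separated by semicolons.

$44,525; $35,249; $30,461; $30,462; $30,462; $30,462

Depreciable base = $213,721 − $12,100 = $201,621.
Year 1: DB = ⌊$213,721 × 125%/6⌋ = $44,525; SL = ⌊$201,621/6⌋ = $33,603 → take DB $44,525. Book value $169,196.
Year 2: DB = ⌊$169,196 × 125%/6⌋ = $35,249; SL = ⌊$157,096/5⌋ = $31,419 → take DB $35,249. Book value $133,947.
Year 3: DB = ⌊$133,947 × 125%/6⌋ = $27,905; SL = ⌊$121,847/4⌋ = $30,461 → take SL $30,461. Book value $103,486.
Year 4: DB = ⌊$103,486 × 125%/6⌋ = $21,559; SL = ⌊$91,386/3⌋ = $30,462 → take SL $30,462. Book value $73,024.
Year 5: DB = ⌊$73,024 × 125%/6⌋ = $15,213; SL = ⌊$60,924/2⌋ = $30,462 → take SL $30,462. Book value $42,562.
Year 6 (final): $42,562 − $12,100 = $30,462. Book value $12,100.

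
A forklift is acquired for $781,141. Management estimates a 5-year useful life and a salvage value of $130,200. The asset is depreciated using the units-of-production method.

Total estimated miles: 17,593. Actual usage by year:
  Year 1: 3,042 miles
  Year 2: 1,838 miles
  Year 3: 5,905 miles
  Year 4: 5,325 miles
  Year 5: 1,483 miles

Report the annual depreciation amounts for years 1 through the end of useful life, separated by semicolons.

$112,554; $68,006; $218,485; $197,025; $54,871

Depreciable base = $781,141 − $130,200 = $650,941.
Rate = $650,941 / 17,593 miles = $37 per mile.
Year 1: 3,042 × $37 = $112,554. Book value $668,587.
Year 2: 1,838 × $37 = $68,006. Book value $600,581.
Year 3: 5,905 × $37 = $218,485. Book value $382,096.
Year 4: 5,325 × $37 = $197,025. Book value $185,071.
Year 5: 1,483 × $37 = $54,871. Book value $130,200.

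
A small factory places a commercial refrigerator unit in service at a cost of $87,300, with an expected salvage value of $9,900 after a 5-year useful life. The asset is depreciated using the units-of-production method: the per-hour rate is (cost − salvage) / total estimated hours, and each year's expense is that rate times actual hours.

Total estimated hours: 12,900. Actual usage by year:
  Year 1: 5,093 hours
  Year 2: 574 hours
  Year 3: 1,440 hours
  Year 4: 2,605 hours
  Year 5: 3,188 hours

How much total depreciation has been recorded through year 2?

Depreciable base = $87,300 − $9,900 = $77,400.
Rate = $77,400 / 12,900 hours = $6 per hour.
Year 1: 5,093 × $6 = $30,558. Book value $56,742.
Year 2: 574 × $6 = $3,444. Book value $53,298.
Accumulated through year 2 = $87,300 − $53,298 = $34,002.

$34,002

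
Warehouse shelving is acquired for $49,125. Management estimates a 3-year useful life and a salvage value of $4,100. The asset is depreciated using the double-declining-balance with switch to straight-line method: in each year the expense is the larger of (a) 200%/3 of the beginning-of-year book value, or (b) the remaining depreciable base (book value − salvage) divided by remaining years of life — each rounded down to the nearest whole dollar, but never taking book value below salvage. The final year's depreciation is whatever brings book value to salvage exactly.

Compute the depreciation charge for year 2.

$10,916

Depreciable base = $49,125 − $4,100 = $45,025.
Year 1: DB = ⌊$49,125 × 200%/3⌋ = $32,750; SL = ⌊$45,025/3⌋ = $15,008 → take DB $32,750. Book value $16,375.
Year 2: DB = ⌊$16,375 × 200%/3⌋ = $10,916; SL = ⌊$12,275/2⌋ = $6,137 → take DB $10,916. Book value $5,459.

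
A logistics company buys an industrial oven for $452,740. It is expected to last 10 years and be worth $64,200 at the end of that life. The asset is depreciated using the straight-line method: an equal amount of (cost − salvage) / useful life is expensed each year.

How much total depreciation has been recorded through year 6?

$233,124

Depreciable base = $452,740 − $64,200 = $388,540.
Annual expense = $388,540 / 10 = $38,854.
End of year 1: book value $413,886.
End of year 2: book value $375,032.
End of year 3: book value $336,178.
End of year 4: book value $297,324.
End of year 5: book value $258,470.
End of year 6: book value $219,616.
Accumulated through year 6 = $452,740 − $219,616 = $233,124.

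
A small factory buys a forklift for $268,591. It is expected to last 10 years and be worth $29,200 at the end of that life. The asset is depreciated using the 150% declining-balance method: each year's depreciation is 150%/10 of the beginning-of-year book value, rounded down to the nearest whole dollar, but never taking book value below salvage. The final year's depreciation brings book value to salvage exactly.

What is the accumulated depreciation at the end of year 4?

$128,383

Depreciable base = $268,591 − $29,200 = $239,391.
Year 1: ⌊$268,591 × 150%/10⌋ = $40,288. Book value $228,303.
Year 2: ⌊$228,303 × 150%/10⌋ = $34,245. Book value $194,058.
Year 3: ⌊$194,058 × 150%/10⌋ = $29,108. Book value $164,950.
Year 4: ⌊$164,950 × 150%/10⌋ = $24,742. Book value $140,208.
Accumulated through year 4 = $268,591 − $140,208 = $128,383.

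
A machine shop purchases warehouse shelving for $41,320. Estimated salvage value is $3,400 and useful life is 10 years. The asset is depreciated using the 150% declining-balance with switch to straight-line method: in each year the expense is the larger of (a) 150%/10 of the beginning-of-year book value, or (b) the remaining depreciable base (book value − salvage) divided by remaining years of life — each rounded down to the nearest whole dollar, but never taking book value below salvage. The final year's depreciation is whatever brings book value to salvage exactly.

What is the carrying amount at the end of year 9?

$6,387

Depreciable base = $41,320 − $3,400 = $37,920.
Year 1: DB = ⌊$41,320 × 150%/10⌋ = $6,198; SL = ⌊$37,920/10⌋ = $3,792 → take DB $6,198. Book value $35,122.
Year 2: DB = ⌊$35,122 × 150%/10⌋ = $5,268; SL = ⌊$31,722/9⌋ = $3,524 → take DB $5,268. Book value $29,854.
Year 3: DB = ⌊$29,854 × 150%/10⌋ = $4,478; SL = ⌊$26,454/8⌋ = $3,306 → take DB $4,478. Book value $25,376.
Year 4: DB = ⌊$25,376 × 150%/10⌋ = $3,806; SL = ⌊$21,976/7⌋ = $3,139 → take DB $3,806. Book value $21,570.
Year 5: DB = ⌊$21,570 × 150%/10⌋ = $3,235; SL = ⌊$18,170/6⌋ = $3,028 → take DB $3,235. Book value $18,335.
Year 6: DB = ⌊$18,335 × 150%/10⌋ = $2,750; SL = ⌊$14,935/5⌋ = $2,987 → take SL $2,987. Book value $15,348.
Year 7: DB = ⌊$15,348 × 150%/10⌋ = $2,302; SL = ⌊$11,948/4⌋ = $2,987 → take SL $2,987. Book value $12,361.
Year 8: DB = ⌊$12,361 × 150%/10⌋ = $1,854; SL = ⌊$8,961/3⌋ = $2,987 → take SL $2,987. Book value $9,374.
Year 9: DB = ⌊$9,374 × 150%/10⌋ = $1,406; SL = ⌊$5,974/2⌋ = $2,987 → take SL $2,987. Book value $6,387.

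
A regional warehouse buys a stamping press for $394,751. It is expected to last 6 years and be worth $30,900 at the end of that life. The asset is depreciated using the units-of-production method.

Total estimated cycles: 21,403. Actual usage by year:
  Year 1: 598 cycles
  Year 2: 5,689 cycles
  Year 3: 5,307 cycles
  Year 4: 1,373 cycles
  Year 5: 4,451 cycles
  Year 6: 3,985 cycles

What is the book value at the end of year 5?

$98,645

Depreciable base = $394,751 − $30,900 = $363,851.
Rate = $363,851 / 21,403 cycles = $17 per cycle.
Year 1: 598 × $17 = $10,166. Book value $384,585.
Year 2: 5,689 × $17 = $96,713. Book value $287,872.
Year 3: 5,307 × $17 = $90,219. Book value $197,653.
Year 4: 1,373 × $17 = $23,341. Book value $174,312.
Year 5: 4,451 × $17 = $75,667. Book value $98,645.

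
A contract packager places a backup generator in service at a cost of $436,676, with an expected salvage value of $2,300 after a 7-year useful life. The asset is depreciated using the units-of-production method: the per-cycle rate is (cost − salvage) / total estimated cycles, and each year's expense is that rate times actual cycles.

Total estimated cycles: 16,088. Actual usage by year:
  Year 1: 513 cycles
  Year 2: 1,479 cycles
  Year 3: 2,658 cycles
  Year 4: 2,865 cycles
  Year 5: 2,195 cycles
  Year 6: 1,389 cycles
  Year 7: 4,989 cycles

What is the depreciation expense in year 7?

Depreciable base = $436,676 − $2,300 = $434,376.
Rate = $434,376 / 16,088 cycles = $27 per cycle.
Year 1: 513 × $27 = $13,851. Book value $422,825.
Year 2: 1,479 × $27 = $39,933. Book value $382,892.
Year 3: 2,658 × $27 = $71,766. Book value $311,126.
Year 4: 2,865 × $27 = $77,355. Book value $233,771.
Year 5: 2,195 × $27 = $59,265. Book value $174,506.
Year 6: 1,389 × $27 = $37,503. Book value $137,003.
Year 7: 4,989 × $27 = $134,703. Book value $2,300.

$134,703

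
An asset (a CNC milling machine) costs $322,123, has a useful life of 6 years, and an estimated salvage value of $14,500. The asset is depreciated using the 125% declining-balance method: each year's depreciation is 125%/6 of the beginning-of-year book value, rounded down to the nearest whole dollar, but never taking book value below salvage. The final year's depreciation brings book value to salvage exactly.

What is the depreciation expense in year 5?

Depreciable base = $322,123 − $14,500 = $307,623.
Year 1: ⌊$322,123 × 125%/6⌋ = $67,108. Book value $255,015.
Year 2: ⌊$255,015 × 125%/6⌋ = $53,128. Book value $201,887.
Year 3: ⌊$201,887 × 125%/6⌋ = $42,059. Book value $159,828.
Year 4: ⌊$159,828 × 125%/6⌋ = $33,297. Book value $126,531.
Year 5: ⌊$126,531 × 125%/6⌋ = $26,360. Book value $100,171.

$26,360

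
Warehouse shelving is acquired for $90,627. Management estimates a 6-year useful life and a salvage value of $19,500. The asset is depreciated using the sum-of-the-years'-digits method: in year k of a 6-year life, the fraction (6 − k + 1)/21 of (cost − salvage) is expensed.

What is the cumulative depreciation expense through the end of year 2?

$37,257

Depreciable base = $90,627 − $19,500 = $71,127.
Sum of the years' digits = 6+5+4+3+2+1 = 21.
Year 1: $71,127 × 6/21 = $20,322. Book value $70,305.
Year 2: $71,127 × 5/21 = $16,935. Book value $53,370.
Accumulated through year 2 = $90,627 − $53,370 = $37,257.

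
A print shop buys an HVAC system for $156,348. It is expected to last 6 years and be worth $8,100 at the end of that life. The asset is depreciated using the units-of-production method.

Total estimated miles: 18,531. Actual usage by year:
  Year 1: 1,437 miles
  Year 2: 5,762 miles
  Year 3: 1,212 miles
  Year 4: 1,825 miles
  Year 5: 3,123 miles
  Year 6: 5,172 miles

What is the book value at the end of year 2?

Depreciable base = $156,348 − $8,100 = $148,248.
Rate = $148,248 / 18,531 miles = $8 per mile.
Year 1: 1,437 × $8 = $11,496. Book value $144,852.
Year 2: 5,762 × $8 = $46,096. Book value $98,756.

$98,756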